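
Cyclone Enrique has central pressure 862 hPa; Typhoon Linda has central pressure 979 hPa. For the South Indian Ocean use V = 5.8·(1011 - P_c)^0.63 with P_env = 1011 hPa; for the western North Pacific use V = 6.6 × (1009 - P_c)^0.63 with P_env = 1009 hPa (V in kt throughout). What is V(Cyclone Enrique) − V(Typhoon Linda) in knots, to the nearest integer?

Cyclone Enrique: ΔP = 149; V ≈ 5.8 × 149^0.63 ≈ 135.69 kt.
Typhoon Linda: ΔP = 30; V ≈ 6.6 × 30^0.63 ≈ 56.25 kt.
Difference ≈ 135.69 − 56.25 = 79.44 → 79 kt.

79 kt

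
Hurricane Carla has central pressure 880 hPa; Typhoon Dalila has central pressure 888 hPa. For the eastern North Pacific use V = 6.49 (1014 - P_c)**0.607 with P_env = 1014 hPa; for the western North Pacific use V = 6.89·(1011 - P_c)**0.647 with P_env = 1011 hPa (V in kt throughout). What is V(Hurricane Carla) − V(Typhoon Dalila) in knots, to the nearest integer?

-28 kt

Hurricane Carla: ΔP = 134; V ≈ 6.49 × 134^0.607 ≈ 126.88 kt.
Typhoon Dalila: ΔP = 123; V ≈ 6.89 × 123^0.647 ≈ 155.02 kt.
Difference ≈ 126.88 − 155.02 = -28.14 → -28 kt.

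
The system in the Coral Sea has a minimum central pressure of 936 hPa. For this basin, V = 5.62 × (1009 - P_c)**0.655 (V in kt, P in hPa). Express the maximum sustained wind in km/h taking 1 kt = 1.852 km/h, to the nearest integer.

173 km/h

ΔP = 1009 − 936 = 73 hPa.
V ≈ 5.62 × 73^0.655 = 5.62 × 16.614 ≈ 93.371 kt.
93.371 × 1.852 ≈ 172.92 km/h → 173 km/h.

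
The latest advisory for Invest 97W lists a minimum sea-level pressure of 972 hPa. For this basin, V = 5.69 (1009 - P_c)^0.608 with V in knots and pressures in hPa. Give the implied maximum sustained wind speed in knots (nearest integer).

51 kt

ΔP = 1009 − 972 = 37 hPa.
37^0.608 ≈ 8.984.
V ≈ 5.69 × 8.984 ≈ 51.1 kt.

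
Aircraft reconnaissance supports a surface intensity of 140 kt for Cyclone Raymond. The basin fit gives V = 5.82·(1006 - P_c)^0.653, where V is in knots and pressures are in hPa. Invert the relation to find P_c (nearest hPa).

ΔP = (V / 5.82)^(1/0.653) = (140/5.82)^1.531.
140/5.82 = 24.055; 24.055^1.531 ≈ 130.37 hPa.
P_c = 1006 − 130.37 = 875.63 ≈ 876 hPa.

876 hPa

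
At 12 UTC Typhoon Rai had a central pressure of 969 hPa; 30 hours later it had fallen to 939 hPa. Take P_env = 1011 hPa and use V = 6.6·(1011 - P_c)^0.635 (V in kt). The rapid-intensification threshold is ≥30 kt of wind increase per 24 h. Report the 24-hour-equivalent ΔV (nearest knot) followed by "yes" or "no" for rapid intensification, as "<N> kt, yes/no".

23 kt, no

V₁: ΔP = 42, V ≈ 6.6 × 42^0.635 ≈ 70.84 kt.
V₂: ΔP = 72, V ≈ 6.6 × 72^0.635 ≈ 99.76 kt.
ΔV over 30 h = 28.92 kt → 24 h equivalent = 28.92 × 24/30 ≈ 23.14 kt.
23 kt < 30 kt ⇒ not rapid intensification.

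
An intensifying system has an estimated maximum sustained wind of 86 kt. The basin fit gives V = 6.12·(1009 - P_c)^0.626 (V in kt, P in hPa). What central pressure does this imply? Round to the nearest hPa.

941 hPa

ΔP = (V / 6.12)^(1/0.626) = (86/6.12)^1.597.
86/6.12 = 14.052; 14.052^1.597 ≈ 68.15 hPa.
P_c = 1009 − 68.15 = 940.85 ≈ 941 hPa.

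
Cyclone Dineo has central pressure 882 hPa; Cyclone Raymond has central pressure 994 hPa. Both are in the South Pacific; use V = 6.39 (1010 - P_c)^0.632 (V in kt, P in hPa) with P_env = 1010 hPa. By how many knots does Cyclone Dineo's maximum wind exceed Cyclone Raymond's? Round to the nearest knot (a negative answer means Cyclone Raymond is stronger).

Cyclone Dineo: ΔP = 128; V ≈ 6.39 × 128^0.632 ≈ 137.17 kt.
Cyclone Raymond: ΔP = 16; V ≈ 6.39 × 16^0.632 ≈ 36.86 kt.
Difference ≈ 137.17 − 36.86 = 100.31 → 100 kt.

100 kt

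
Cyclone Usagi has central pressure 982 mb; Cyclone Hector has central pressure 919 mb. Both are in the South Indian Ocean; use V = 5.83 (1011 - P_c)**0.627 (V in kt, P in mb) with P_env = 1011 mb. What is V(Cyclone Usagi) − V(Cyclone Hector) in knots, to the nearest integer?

Cyclone Usagi: ΔP = 29; V ≈ 5.83 × 29^0.627 ≈ 48.15 kt.
Cyclone Hector: ΔP = 92; V ≈ 5.83 × 92^0.627 ≈ 99.30 kt.
Difference ≈ 48.15 − 99.30 = -51.15 → -51 kt.

-51 kt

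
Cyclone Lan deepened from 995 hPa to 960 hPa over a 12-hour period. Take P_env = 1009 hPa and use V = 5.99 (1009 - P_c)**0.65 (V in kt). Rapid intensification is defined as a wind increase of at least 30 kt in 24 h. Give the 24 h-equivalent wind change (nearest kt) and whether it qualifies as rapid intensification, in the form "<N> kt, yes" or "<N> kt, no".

84 kt, yes

V₁: ΔP = 14, V ≈ 5.99 × 14^0.65 ≈ 33.30 kt.
V₂: ΔP = 49, V ≈ 5.99 × 49^0.65 ≈ 75.17 kt.
ΔV over 12 h = 41.87 kt → 24 h equivalent = 41.87 × 24/12 ≈ 83.74 kt.
84 kt ≥ 30 kt ⇒ rapid intensification.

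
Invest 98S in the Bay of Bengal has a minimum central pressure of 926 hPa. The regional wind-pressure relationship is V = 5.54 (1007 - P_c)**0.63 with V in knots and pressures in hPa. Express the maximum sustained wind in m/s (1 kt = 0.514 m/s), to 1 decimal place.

45.4 m/s

ΔP = 1007 − 926 = 81 hPa.
V ≈ 5.54 × 81^0.63 = 5.54 × 15.935 ≈ 88.279 kt.
88.279 × 0.514 ≈ 45.38 m/s → 45.4 m/s.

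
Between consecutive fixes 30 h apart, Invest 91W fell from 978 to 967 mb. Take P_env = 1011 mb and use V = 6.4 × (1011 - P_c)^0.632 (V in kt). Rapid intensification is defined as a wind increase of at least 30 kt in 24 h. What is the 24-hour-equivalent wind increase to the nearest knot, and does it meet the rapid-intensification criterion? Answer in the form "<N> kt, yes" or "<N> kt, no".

9 kt, no

V₁: ΔP = 33, V ≈ 6.4 × 33^0.632 ≈ 58.33 kt.
V₂: ΔP = 44, V ≈ 6.4 × 44^0.632 ≈ 69.96 kt.
ΔV over 30 h = 11.63 kt → 24 h equivalent = 11.63 × 24/30 ≈ 9.30 kt.
9 kt < 30 kt ⇒ not rapid intensification.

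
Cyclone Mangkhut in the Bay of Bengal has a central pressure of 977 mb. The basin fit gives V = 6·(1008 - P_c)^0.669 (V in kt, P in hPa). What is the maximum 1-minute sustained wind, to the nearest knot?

60 kt

ΔP = 1008 − 977 = 31 mb.
31^0.669 ≈ 9.948.
V ≈ 6 × 9.948 ≈ 59.7 kt.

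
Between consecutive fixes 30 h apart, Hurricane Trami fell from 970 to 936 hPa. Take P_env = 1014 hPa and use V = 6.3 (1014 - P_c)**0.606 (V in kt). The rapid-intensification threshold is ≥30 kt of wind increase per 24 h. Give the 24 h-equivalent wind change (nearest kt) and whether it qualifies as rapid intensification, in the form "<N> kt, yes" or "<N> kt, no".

V₁: ΔP = 44, V ≈ 6.3 × 44^0.606 ≈ 62.41 kt.
V₂: ΔP = 78, V ≈ 6.3 × 78^0.606 ≈ 88.30 kt.
ΔV over 30 h = 25.89 kt → 24 h equivalent = 25.89 × 24/30 ≈ 20.71 kt.
21 kt < 30 kt ⇒ not rapid intensification.

21 kt, no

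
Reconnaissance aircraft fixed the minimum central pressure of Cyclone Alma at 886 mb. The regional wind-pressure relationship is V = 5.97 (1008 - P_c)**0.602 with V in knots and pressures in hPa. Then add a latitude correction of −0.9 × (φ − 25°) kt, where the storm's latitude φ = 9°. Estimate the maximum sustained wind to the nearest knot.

ΔP = 1008 − 886 = 122 mb.
122^0.602 ≈ 18.030.
V ≈ 5.97 × 18.030 ≈ 107.6 kt.
Latitude correction: −0.9 × (9 − 25) = 14.4 kt.
Corrected V ≈ 122 kt → 122 kt.

122 kt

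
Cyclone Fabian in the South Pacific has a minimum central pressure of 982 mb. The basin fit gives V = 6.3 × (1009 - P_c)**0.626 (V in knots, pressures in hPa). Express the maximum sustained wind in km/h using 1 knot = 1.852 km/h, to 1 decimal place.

ΔP = 1009 − 982 = 27 mb.
V ≈ 6.3 × 27^0.626 = 6.3 × 7.871 ≈ 49.588 kt.
49.588 × 1.852 ≈ 91.84 km/h → 91.8 km/h.

91.8 km/h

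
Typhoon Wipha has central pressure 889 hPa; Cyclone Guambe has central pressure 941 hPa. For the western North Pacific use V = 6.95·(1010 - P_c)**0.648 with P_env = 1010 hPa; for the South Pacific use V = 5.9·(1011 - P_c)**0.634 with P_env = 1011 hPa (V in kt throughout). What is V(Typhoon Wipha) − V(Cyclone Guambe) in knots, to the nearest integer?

Typhoon Wipha: ΔP = 121; V ≈ 6.95 × 121^0.648 ≈ 155.46 kt.
Cyclone Guambe: ΔP = 70; V ≈ 5.9 × 70^0.634 ≈ 87.23 kt.
Difference ≈ 155.46 − 87.23 = 68.23 → 68 kt.

68 kt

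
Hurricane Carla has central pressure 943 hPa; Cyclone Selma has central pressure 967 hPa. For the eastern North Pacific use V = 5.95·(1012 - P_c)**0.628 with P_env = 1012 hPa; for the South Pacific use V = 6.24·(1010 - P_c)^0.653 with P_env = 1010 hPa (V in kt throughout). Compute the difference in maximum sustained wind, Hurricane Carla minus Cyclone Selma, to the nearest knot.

Hurricane Carla: ΔP = 69; V ≈ 5.95 × 69^0.628 ≈ 84.98 kt.
Cyclone Selma: ΔP = 43; V ≈ 6.24 × 43^0.653 ≈ 72.75 kt.
Difference ≈ 84.98 − 72.75 = 12.23 → 12 kt.

12 kt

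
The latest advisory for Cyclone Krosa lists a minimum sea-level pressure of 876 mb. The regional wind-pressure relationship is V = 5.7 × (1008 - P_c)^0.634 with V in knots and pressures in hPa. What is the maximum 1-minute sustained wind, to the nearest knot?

126 kt

ΔP = 1008 − 876 = 132 mb.
132^0.634 ≈ 22.103.
V ≈ 5.7 × 22.103 ≈ 126.0 kt.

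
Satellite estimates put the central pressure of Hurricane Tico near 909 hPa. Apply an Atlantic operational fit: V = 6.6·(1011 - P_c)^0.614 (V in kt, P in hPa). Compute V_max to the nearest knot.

ΔP = 1011 − 909 = 102 hPa.
102^0.614 ≈ 17.111.
V ≈ 6.6 × 17.111 ≈ 112.9 kt.

113 kt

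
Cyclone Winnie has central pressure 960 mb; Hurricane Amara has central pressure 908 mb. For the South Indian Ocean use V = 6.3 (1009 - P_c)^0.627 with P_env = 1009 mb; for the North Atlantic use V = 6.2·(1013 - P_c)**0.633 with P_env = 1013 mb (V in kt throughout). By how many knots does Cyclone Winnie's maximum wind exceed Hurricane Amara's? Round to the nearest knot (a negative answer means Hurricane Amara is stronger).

-46 kt

Cyclone Winnie: ΔP = 49; V ≈ 6.3 × 49^0.627 ≈ 72.29 kt.
Hurricane Amara: ΔP = 105; V ≈ 6.2 × 105^0.633 ≈ 117.98 kt.
Difference ≈ 72.29 − 117.98 = -45.69 → -46 kt.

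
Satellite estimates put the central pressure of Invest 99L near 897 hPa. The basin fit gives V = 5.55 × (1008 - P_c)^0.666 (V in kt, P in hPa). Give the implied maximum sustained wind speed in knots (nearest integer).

128 kt

ΔP = 1008 − 897 = 111 hPa.
111^0.666 ≈ 23.024.
V ≈ 5.55 × 23.024 ≈ 127.8 kt.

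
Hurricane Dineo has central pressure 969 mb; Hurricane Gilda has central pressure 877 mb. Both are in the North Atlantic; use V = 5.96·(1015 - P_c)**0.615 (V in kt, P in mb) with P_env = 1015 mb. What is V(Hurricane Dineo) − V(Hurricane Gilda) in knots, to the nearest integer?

-61 kt

Hurricane Dineo: ΔP = 46; V ≈ 5.96 × 46^0.615 ≈ 62.78 kt.
Hurricane Gilda: ΔP = 138; V ≈ 5.96 × 138^0.615 ≈ 123.39 kt.
Difference ≈ 62.78 − 123.39 = -60.61 → -61 kt.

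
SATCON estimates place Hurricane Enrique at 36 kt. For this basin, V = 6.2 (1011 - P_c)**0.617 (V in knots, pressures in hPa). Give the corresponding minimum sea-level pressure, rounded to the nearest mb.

994 mb

ΔP = (V / 6.2)^(1/0.617) = (36/6.2)^1.621.
36/6.2 = 5.806; 5.806^1.621 ≈ 17.30 mb.
P_c = 1011 − 17.30 = 993.70 ≈ 994 mb.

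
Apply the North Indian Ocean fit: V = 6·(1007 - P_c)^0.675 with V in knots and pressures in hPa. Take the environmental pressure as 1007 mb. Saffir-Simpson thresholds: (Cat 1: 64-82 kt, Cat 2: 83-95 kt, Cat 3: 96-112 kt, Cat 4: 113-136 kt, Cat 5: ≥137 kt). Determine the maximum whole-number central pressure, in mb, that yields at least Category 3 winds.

946 mb

Category 3 begins at V = 96 kt.
Required ΔP = (96/6)^(1/0.675) = 16.000^1.481 ≈ 60.80 mb.
P_c ≤ 1007 − 60.80 = 946.20, so the highest integer P_c is 946 mb.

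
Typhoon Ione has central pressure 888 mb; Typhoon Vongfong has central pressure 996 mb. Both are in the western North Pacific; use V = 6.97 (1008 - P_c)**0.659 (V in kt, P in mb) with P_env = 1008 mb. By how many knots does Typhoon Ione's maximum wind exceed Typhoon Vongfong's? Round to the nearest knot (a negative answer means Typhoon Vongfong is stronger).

Typhoon Ione: ΔP = 120; V ≈ 6.97 × 120^0.659 ≈ 163.46 kt.
Typhoon Vongfong: ΔP = 12; V ≈ 6.97 × 12^0.659 ≈ 35.84 kt.
Difference ≈ 163.46 − 35.84 = 127.62 → 128 kt.

128 kt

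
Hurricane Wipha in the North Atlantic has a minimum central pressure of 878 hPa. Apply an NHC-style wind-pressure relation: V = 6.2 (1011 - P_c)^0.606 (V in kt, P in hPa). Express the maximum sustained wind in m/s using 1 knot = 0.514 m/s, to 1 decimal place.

ΔP = 1011 − 878 = 133 hPa.
V ≈ 6.2 × 133^0.606 = 6.2 × 19.367 ≈ 120.073 kt.
120.073 × 0.514 ≈ 61.72 m/s → 61.7 m/s.

61.7 m/s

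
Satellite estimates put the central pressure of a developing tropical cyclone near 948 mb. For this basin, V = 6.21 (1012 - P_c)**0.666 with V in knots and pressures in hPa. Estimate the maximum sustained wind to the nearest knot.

99 kt

ΔP = 1012 − 948 = 64 mb.
64^0.666 ≈ 15.956.
V ≈ 6.21 × 15.956 ≈ 99.1 kt.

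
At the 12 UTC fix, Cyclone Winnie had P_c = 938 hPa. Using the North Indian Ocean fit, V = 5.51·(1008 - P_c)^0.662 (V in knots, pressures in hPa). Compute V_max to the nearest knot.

92 kt

ΔP = 1008 − 938 = 70 hPa.
70^0.662 ≈ 16.652.
V ≈ 5.51 × 16.652 ≈ 91.8 kt.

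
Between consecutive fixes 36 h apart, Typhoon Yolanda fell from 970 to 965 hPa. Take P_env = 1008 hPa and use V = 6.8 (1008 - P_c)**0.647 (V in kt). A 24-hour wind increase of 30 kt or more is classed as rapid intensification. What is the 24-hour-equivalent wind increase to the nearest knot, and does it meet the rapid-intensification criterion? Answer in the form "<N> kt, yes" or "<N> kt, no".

4 kt, no

V₁: ΔP = 38, V ≈ 6.8 × 38^0.647 ≈ 71.55 kt.
V₂: ΔP = 43, V ≈ 6.8 × 43^0.647 ≈ 77.51 kt.
ΔV over 36 h = 5.96 kt → 24 h equivalent = 5.96 × 24/36 ≈ 3.97 kt.
4 kt < 30 kt ⇒ not rapid intensification.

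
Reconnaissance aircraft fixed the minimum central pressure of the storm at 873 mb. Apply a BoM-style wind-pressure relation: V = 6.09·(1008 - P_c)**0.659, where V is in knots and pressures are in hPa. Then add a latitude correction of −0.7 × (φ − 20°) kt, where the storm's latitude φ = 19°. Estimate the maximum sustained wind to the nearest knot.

155 kt

ΔP = 1008 − 873 = 135 mb.
135^0.659 ≈ 25.345.
V ≈ 6.09 × 25.345 ≈ 154.4 kt.
Latitude correction: −0.7 × (19 − 20) = 0.7 kt.
Corrected V ≈ 155.1 kt → 155 kt.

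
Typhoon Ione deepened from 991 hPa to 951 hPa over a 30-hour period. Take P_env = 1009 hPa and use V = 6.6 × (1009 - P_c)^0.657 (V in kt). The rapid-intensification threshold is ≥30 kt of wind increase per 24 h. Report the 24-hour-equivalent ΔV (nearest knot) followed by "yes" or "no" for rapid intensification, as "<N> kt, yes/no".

41 kt, yes

V₁: ΔP = 18, V ≈ 6.6 × 18^0.657 ≈ 44.08 kt.
V₂: ΔP = 58, V ≈ 6.6 × 58^0.657 ≈ 95.09 kt.
ΔV over 30 h = 51.01 kt → 24 h equivalent = 51.01 × 24/30 ≈ 40.81 kt.
41 kt ≥ 30 kt ⇒ rapid intensification.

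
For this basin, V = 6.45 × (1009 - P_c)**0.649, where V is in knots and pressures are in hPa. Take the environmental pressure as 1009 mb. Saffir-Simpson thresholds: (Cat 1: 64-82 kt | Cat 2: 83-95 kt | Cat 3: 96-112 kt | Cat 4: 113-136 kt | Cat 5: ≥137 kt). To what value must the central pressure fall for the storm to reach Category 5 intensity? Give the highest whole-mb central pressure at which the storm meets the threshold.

898 mb

Category 5 begins at V = 137 kt.
Required ΔP = (137/6.45)^(1/0.649) = 21.240^1.541 ≈ 110.90 mb.
P_c ≤ 1009 − 110.90 = 898.10, so the highest integer P_c is 898 mb.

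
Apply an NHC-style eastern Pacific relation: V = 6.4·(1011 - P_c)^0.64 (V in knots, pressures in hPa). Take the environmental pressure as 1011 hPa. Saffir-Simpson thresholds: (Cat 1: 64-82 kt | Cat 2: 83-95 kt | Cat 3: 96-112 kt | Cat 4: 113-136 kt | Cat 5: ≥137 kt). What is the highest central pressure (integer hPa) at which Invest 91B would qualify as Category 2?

Category 2 begins at V = 83 kt.
Required ΔP = (83/6.4)^(1/0.64) = 12.969^1.562 ≈ 54.82 hPa.
P_c ≤ 1011 − 54.82 = 956.18, so the highest integer P_c is 956 hPa.

956 hPa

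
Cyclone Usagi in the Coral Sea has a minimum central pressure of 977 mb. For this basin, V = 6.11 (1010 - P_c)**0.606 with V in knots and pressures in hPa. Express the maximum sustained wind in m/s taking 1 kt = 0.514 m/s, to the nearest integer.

26 m/s

ΔP = 1010 − 977 = 33 mb.
V ≈ 6.11 × 33^0.606 = 6.11 × 8.322 ≈ 50.846 kt.
50.846 × 0.514 ≈ 26.14 m/s → 26 m/s.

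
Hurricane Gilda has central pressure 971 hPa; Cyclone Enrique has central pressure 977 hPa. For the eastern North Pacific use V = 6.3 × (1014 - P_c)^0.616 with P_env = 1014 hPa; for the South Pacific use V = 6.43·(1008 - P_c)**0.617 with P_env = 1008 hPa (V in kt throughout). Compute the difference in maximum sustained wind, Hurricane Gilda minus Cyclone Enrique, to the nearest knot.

Hurricane Gilda: ΔP = 43; V ≈ 6.3 × 43^0.616 ≈ 63.91 kt.
Cyclone Enrique: ΔP = 31; V ≈ 6.43 × 31^0.617 ≈ 53.50 kt.
Difference ≈ 63.91 − 53.50 = 10.41 → 10 kt.

10 kt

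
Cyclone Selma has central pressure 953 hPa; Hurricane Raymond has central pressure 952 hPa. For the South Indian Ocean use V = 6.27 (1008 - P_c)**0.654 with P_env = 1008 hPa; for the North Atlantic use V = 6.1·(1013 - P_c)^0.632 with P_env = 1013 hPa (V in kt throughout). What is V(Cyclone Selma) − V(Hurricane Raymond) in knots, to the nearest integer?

Cyclone Selma: ΔP = 55; V ≈ 6.27 × 55^0.654 ≈ 86.19 kt.
Hurricane Raymond: ΔP = 61; V ≈ 6.1 × 61^0.632 ≈ 81.97 kt.
Difference ≈ 86.19 − 81.97 = 4.22 → 4 kt.

4 kt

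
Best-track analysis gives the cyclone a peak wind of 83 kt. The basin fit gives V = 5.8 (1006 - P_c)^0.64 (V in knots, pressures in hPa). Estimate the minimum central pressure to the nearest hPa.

ΔP = (V / 5.8)^(1/0.64) = (83/5.8)^1.562.
83/5.8 = 14.310; 14.310^1.562 ≈ 63.93 hPa.
P_c = 1006 − 63.93 = 942.07 ≈ 942 hPa.

942 hPa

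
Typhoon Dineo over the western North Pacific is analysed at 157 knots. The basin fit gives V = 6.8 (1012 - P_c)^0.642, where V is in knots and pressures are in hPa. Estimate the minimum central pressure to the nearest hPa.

ΔP = (V / 6.8)^(1/0.642) = (157/6.8)^1.558.
157/6.8 = 23.088; 23.088^1.558 ≈ 132.94 hPa.
P_c = 1012 − 132.94 = 879.06 ≈ 879 hPa.

879 hPa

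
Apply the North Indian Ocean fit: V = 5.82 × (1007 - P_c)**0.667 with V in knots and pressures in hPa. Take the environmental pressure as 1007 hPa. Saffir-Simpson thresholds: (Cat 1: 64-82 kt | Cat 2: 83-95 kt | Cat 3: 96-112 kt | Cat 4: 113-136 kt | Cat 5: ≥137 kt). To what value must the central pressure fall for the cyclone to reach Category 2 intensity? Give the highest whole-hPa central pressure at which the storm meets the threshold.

953 hPa

Category 2 begins at V = 83 kt.
Required ΔP = (83/5.82)^(1/0.667) = 14.261^1.499 ≈ 53.75 hPa.
P_c ≤ 1007 − 53.75 = 953.25, so the highest integer P_c is 953 hPa.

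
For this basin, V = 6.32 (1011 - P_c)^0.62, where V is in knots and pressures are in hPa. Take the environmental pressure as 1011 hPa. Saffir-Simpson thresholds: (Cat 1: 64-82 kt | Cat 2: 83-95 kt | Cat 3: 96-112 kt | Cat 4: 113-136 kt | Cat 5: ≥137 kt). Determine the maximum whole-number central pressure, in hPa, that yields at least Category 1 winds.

969 hPa

Category 1 begins at V = 64 kt.
Required ΔP = (64/6.32)^(1/0.62) = 10.127^1.613 ≈ 41.85 hPa.
P_c ≤ 1011 − 41.85 = 969.15, so the highest integer P_c is 969 hPa.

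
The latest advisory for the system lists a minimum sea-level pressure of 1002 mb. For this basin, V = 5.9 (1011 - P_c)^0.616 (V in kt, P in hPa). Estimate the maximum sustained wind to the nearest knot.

ΔP = 1011 − 1002 = 9 mb.
9^0.616 ≈ 3.871.
V ≈ 5.9 × 3.871 ≈ 22.8 kt.

23 kt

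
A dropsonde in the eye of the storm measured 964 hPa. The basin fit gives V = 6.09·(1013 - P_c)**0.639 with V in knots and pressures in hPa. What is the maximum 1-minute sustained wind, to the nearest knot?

73 kt

ΔP = 1013 − 964 = 49 hPa.
49^0.639 ≈ 12.024.
V ≈ 6.09 × 12.024 ≈ 73.2 kt.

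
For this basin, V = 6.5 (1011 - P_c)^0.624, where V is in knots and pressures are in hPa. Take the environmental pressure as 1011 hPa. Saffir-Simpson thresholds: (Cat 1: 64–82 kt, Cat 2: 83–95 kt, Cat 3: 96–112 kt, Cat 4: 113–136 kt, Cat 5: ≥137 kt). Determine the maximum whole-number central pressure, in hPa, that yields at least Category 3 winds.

Category 3 begins at V = 96 kt.
Required ΔP = (96/6.5)^(1/0.624) = 14.769^1.603 ≈ 74.81 hPa.
P_c ≤ 1011 − 74.81 = 936.19, so the highest integer P_c is 936 hPa.

936 hPa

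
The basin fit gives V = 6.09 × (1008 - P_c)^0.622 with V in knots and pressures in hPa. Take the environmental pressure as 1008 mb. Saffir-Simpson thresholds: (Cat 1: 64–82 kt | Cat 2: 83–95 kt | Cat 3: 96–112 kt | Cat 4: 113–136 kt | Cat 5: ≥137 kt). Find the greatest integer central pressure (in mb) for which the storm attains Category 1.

Category 1 begins at V = 64 kt.
Required ΔP = (64/6.09)^(1/0.622) = 10.509^1.608 ≈ 43.89 mb.
P_c ≤ 1008 − 43.89 = 964.11, so the highest integer P_c is 964 mb.

964 mb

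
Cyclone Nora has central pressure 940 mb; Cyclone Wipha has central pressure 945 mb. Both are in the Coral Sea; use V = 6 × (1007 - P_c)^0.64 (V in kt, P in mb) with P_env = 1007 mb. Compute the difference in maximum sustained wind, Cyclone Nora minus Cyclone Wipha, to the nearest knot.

Cyclone Nora: ΔP = 67; V ≈ 6 × 67^0.64 ≈ 88.48 kt.
Cyclone Wipha: ΔP = 62; V ≈ 6 × 62^0.64 ≈ 84.19 kt.
Difference ≈ 88.48 − 84.19 = 4.29 → 4 kt.

4 kt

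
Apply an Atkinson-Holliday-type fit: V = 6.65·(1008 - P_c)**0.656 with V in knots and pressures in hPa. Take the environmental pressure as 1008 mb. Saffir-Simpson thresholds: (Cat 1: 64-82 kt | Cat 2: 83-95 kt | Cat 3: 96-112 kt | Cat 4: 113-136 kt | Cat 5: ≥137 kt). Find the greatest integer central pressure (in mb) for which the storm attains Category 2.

Category 2 begins at V = 83 kt.
Required ΔP = (83/6.65)^(1/0.656) = 12.481^1.524 ≈ 46.89 mb.
P_c ≤ 1008 − 46.89 = 961.11, so the highest integer P_c is 961 mb.

961 mb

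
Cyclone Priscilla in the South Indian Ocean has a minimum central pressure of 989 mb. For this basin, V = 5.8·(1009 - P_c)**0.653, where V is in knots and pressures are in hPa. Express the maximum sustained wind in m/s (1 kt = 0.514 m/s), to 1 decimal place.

ΔP = 1009 − 989 = 20 mb.
V ≈ 5.8 × 20^0.653 = 5.8 × 7.072 ≈ 41.020 kt.
41.020 × 0.514 ≈ 21.08 m/s → 21.1 m/s.

21.1 m/s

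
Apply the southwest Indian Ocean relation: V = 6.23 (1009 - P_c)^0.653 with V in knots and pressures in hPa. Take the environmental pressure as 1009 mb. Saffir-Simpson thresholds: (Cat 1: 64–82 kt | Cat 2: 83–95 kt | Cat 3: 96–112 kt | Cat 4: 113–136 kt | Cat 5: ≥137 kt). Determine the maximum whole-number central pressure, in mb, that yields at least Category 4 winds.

924 mb

Category 4 begins at V = 113 kt.
Required ΔP = (113/6.23)^(1/0.653) = 18.138^1.531 ≈ 84.61 mb.
P_c ≤ 1009 − 84.61 = 924.39, so the highest integer P_c is 924 mb.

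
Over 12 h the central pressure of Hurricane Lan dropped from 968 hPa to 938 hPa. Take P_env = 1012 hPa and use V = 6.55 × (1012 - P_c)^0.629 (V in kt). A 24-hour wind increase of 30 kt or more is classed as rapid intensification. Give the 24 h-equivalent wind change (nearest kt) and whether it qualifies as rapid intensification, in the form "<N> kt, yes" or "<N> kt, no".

V₁: ΔP = 44, V ≈ 6.55 × 44^0.629 ≈ 70.79 kt.
V₂: ΔP = 74, V ≈ 6.55 × 74^0.629 ≈ 98.17 kt.
ΔV over 12 h = 27.38 kt → 24 h equivalent = 27.38 × 24/12 ≈ 54.76 kt.
55 kt ≥ 30 kt ⇒ rapid intensification.

55 kt, yes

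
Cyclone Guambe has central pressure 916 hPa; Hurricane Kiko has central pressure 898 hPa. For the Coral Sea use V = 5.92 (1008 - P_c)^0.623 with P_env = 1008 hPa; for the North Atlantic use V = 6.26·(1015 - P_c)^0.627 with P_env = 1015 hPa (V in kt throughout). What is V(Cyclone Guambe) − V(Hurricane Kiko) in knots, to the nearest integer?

Cyclone Guambe: ΔP = 92; V ≈ 5.92 × 92^0.623 ≈ 99.03 kt.
Hurricane Kiko: ΔP = 117; V ≈ 6.26 × 117^0.627 ≈ 123.97 kt.
Difference ≈ 99.03 − 123.97 = -24.94 → -25 kt.

-25 kt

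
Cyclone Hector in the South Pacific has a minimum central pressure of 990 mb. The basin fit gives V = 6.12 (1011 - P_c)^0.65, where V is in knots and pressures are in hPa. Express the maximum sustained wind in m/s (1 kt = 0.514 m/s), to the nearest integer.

ΔP = 1011 − 990 = 21 mb.
V ≈ 6.12 × 21^0.65 = 6.12 × 7.235 ≈ 44.279 kt.
44.279 × 0.514 ≈ 22.76 m/s → 23 m/s.

23 m/s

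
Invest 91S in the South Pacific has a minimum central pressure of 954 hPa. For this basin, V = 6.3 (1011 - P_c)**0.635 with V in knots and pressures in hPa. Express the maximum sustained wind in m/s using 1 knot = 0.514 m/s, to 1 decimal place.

ΔP = 1011 − 954 = 57 hPa.
V ≈ 6.3 × 57^0.635 = 6.3 × 13.031 ≈ 82.096 kt.
82.096 × 0.514 ≈ 42.20 m/s → 42.2 m/s.

42.2 m/s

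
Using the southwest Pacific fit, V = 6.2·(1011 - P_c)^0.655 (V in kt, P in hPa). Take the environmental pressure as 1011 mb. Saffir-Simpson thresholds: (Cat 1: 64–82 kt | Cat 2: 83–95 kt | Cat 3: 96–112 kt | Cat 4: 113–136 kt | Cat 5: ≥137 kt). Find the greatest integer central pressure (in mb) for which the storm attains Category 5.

898 mb

Category 5 begins at V = 137 kt.
Required ΔP = (137/6.2)^(1/0.655) = 22.097^1.527 ≈ 112.83 mb.
P_c ≤ 1011 − 112.83 = 898.17, so the highest integer P_c is 898 mb.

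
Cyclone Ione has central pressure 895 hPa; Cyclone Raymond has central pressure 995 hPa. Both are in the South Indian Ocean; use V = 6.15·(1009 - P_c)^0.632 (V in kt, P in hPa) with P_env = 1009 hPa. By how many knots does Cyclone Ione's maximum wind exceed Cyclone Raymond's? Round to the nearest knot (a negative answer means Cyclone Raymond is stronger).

Cyclone Ione: ΔP = 114; V ≈ 6.15 × 114^0.632 ≈ 122.70 kt.
Cyclone Raymond: ΔP = 14; V ≈ 6.15 × 14^0.632 ≈ 32.60 kt.
Difference ≈ 122.70 − 32.60 = 90.10 → 90 kt.

90 kt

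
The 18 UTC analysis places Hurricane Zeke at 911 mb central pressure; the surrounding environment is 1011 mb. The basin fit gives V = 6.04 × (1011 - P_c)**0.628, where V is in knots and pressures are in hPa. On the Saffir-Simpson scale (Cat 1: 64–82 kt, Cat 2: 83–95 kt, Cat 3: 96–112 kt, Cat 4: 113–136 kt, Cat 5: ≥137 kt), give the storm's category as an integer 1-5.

ΔP = 1011 − 911 = 100 mb.
V ≈ 6.04 × 100^0.628 = 6.04 × 18.03 ≈ 109 kt.
109 kt falls in the Category 3 band.

3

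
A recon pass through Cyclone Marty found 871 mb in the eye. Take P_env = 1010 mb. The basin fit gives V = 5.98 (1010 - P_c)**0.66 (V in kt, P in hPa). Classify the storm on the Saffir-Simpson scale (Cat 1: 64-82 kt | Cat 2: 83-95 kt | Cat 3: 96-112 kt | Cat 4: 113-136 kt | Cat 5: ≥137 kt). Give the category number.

5

ΔP = 1010 − 871 = 139 mb.
V ≈ 5.98 × 139^0.66 = 5.98 × 25.97 ≈ 155 kt.
155 kt falls in the Category 5 band.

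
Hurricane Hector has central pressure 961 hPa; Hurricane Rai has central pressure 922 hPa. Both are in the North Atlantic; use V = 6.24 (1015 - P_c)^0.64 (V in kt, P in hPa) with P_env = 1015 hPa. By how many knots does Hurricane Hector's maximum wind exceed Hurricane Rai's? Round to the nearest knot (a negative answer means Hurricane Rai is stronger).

Hurricane Hector: ΔP = 54; V ≈ 6.24 × 54^0.64 ≈ 80.15 kt.
Hurricane Rai: ΔP = 93; V ≈ 6.24 × 93^0.64 ≈ 113.50 kt.
Difference ≈ 80.15 − 113.50 = -33.35 → -33 kt.

-33 kt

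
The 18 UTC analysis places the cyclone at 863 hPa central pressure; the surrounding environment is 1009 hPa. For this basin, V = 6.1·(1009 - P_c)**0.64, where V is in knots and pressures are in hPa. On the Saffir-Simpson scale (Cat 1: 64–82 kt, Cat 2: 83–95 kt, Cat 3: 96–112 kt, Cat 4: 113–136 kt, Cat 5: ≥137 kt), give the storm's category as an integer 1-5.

ΔP = 1009 − 863 = 146 hPa.
V ≈ 6.1 × 146^0.64 = 6.1 × 24.28 ≈ 148 kt.
148 kt falls in the Category 5 band.

5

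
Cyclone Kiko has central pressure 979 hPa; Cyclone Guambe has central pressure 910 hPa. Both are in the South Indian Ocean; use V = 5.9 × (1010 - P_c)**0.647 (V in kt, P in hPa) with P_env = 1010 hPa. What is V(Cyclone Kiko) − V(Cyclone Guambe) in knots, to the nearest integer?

Cyclone Kiko: ΔP = 31; V ≈ 5.9 × 31^0.647 ≈ 54.42 kt.
Cyclone Guambe: ΔP = 100; V ≈ 5.9 × 100^0.647 ≈ 116.11 kt.
Difference ≈ 54.42 − 116.11 = -61.69 → -62 kt.

-62 kt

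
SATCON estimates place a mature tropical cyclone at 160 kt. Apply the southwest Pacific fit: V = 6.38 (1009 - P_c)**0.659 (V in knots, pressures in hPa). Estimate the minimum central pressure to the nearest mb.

876 mb

ΔP = (V / 6.38)^(1/0.659) = (160/6.38)^1.517.
160/6.38 = 25.078; 25.078^1.517 ≈ 132.85 mb.
P_c = 1009 − 132.85 = 876.15 ≈ 876 mb.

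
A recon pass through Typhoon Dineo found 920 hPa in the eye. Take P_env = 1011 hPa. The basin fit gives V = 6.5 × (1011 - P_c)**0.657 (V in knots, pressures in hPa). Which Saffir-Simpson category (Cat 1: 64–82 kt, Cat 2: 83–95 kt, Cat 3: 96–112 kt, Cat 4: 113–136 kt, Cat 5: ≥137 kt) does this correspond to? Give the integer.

ΔP = 1011 − 920 = 91 hPa.
V ≈ 6.5 × 91^0.657 = 6.5 × 19.37 ≈ 126 kt.
126 kt falls in the Category 4 band.

4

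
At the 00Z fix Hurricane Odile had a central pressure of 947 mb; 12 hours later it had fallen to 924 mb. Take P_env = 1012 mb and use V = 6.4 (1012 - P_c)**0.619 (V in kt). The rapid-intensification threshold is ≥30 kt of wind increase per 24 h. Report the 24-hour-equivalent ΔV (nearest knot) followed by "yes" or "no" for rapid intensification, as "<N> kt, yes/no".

35 kt, yes

V₁: ΔP = 65, V ≈ 6.4 × 65^0.619 ≈ 84.80 kt.
V₂: ΔP = 88, V ≈ 6.4 × 88^0.619 ≈ 102.29 kt.
ΔV over 12 h = 17.49 kt → 24 h equivalent = 17.49 × 24/12 ≈ 34.98 kt.
35 kt ≥ 30 kt ⇒ rapid intensification.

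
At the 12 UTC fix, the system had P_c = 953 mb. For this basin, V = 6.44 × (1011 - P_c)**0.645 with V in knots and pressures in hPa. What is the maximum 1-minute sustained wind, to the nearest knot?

ΔP = 1011 − 953 = 58 mb.
58^0.645 ≈ 13.722.
V ≈ 6.44 × 13.722 ≈ 88.4 kt.

88 kt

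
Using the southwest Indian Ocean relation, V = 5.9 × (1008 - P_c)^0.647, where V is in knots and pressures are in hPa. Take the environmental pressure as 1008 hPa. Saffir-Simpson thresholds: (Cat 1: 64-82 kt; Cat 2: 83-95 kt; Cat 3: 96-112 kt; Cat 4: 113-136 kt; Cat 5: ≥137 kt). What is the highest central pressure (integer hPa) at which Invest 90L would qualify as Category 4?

Category 4 begins at V = 113 kt.
Required ΔP = (113/5.9)^(1/0.647) = 19.153^1.546 ≈ 95.90 hPa.
P_c ≤ 1008 − 95.90 = 912.10, so the highest integer P_c is 912 hPa.

912 hPa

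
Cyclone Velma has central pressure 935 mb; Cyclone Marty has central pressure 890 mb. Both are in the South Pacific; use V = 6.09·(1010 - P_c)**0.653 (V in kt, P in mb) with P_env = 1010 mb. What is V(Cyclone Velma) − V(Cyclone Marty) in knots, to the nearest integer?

Cyclone Velma: ΔP = 75; V ≈ 6.09 × 75^0.653 ≈ 102.10 kt.
Cyclone Marty: ΔP = 120; V ≈ 6.09 × 120^0.653 ≈ 138.78 kt.
Difference ≈ 102.10 − 138.78 = -36.68 → -37 kt.

-37 kt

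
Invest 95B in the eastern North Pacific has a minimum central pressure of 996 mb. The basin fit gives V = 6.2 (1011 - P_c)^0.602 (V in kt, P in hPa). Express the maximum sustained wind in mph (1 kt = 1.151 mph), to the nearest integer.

ΔP = 1011 − 996 = 15 mb.
V ≈ 6.2 × 15^0.602 = 6.2 × 5.105 ≈ 31.652 kt.
31.652 × 1.151 ≈ 36.43 mph → 36 mph.

36 mph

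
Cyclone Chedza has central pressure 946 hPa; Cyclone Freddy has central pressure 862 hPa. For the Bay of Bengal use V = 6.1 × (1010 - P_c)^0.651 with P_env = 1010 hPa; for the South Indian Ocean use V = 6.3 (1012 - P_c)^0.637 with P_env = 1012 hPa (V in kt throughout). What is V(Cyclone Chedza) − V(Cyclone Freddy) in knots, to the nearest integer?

-62 kt

Cyclone Chedza: ΔP = 64; V ≈ 6.1 × 64^0.651 ≈ 91.44 kt.
Cyclone Freddy: ΔP = 150; V ≈ 6.3 × 150^0.637 ≈ 153.29 kt.
Difference ≈ 91.44 − 153.29 = -61.85 → -62 kt.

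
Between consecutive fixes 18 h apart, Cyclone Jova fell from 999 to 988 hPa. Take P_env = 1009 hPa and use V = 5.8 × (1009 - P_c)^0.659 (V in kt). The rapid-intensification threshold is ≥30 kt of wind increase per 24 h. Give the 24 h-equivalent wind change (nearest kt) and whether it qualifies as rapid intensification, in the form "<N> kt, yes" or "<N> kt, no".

22 kt, no

V₁: ΔP = 10, V ≈ 5.8 × 10^0.659 ≈ 26.45 kt.
V₂: ΔP = 21, V ≈ 5.8 × 21^0.659 ≈ 43.13 kt.
ΔV over 18 h = 16.68 kt → 24 h equivalent = 16.68 × 24/18 ≈ 22.24 kt.
22 kt < 30 kt ⇒ not rapid intensification.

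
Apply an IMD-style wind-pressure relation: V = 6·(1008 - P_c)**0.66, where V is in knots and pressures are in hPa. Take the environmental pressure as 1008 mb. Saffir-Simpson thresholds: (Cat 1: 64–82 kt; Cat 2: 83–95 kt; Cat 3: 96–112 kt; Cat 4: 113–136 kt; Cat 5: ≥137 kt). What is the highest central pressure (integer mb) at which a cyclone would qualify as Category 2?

Category 2 begins at V = 83 kt.
Required ΔP = (83/6)^(1/0.66) = 13.833^1.515 ≈ 53.54 mb.
P_c ≤ 1008 − 53.54 = 954.46, so the highest integer P_c is 954 mb.

954 mb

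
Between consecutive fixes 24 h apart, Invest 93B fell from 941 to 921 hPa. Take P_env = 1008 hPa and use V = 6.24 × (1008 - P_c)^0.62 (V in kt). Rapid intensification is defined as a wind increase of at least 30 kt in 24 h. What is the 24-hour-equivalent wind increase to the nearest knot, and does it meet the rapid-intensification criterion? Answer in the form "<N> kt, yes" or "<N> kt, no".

15 kt, no

V₁: ΔP = 67, V ≈ 6.24 × 67^0.62 ≈ 84.60 kt.
V₂: ΔP = 87, V ≈ 6.24 × 87^0.62 ≈ 99.47 kt.
ΔV over 24 h = 14.87 kt → 24 h equivalent = 14.87 × 24/24 ≈ 14.87 kt.
15 kt < 30 kt ⇒ not rapid intensification.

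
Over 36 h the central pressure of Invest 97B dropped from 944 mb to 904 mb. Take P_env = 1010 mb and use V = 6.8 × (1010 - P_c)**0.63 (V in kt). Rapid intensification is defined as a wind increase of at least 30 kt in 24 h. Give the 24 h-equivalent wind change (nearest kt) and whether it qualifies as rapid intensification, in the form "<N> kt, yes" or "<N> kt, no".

V₁: ΔP = 66, V ≈ 6.8 × 66^0.63 ≈ 95.24 kt.
V₂: ΔP = 106, V ≈ 6.8 × 106^0.63 ≈ 128.37 kt.
ΔV over 36 h = 33.13 kt → 24 h equivalent = 33.13 × 24/36 ≈ 22.09 kt.
22 kt < 30 kt ⇒ not rapid intensification.

22 kt, no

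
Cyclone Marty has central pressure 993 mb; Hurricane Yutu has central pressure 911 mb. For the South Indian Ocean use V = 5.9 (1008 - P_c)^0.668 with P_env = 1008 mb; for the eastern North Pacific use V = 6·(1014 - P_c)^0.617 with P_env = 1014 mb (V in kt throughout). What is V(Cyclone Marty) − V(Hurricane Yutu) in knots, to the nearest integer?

-69 kt

Cyclone Marty: ΔP = 15; V ≈ 5.9 × 15^0.668 ≈ 36.01 kt.
Hurricane Yutu: ΔP = 103; V ≈ 6 × 103^0.617 ≈ 104.73 kt.
Difference ≈ 36.01 − 104.73 = -68.72 → -69 kt.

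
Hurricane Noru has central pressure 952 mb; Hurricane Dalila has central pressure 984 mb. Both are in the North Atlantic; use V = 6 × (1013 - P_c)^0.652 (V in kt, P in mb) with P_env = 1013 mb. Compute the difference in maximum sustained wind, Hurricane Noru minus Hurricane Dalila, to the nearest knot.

34 kt

Hurricane Noru: ΔP = 61; V ≈ 6 × 61^0.652 ≈ 87.54 kt.
Hurricane Dalila: ΔP = 29; V ≈ 6 × 29^0.652 ≈ 53.91 kt.
Difference ≈ 87.54 − 53.91 = 33.63 → 34 kt.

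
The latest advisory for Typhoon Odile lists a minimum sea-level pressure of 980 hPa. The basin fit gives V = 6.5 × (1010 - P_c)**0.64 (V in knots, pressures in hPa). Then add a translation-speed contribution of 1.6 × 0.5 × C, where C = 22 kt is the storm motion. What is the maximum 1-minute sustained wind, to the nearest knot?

75 kt

ΔP = 1010 − 980 = 30 hPa.
30^0.64 ≈ 8.818.
V ≈ 6.5 × 8.818 ≈ 57.3 kt.
Translation term: 1.6 × 0.5 × 22 = 17.6 kt.
Corrected V ≈ 74.9 kt → 75 kt.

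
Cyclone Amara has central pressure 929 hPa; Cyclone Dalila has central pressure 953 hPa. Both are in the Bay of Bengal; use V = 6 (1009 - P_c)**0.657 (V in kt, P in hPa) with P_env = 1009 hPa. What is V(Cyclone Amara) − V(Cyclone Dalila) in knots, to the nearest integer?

Cyclone Amara: ΔP = 80; V ≈ 6 × 80^0.657 ≈ 106.78 kt.
Cyclone Dalila: ΔP = 56; V ≈ 6 × 56^0.657 ≈ 84.47 kt.
Difference ≈ 106.78 − 84.47 = 22.31 → 22 kt.

22 kt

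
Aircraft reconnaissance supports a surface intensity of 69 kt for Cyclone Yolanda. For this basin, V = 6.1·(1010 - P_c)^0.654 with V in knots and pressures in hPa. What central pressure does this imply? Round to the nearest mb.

ΔP = (V / 6.1)^(1/0.654) = (69/6.1)^1.529.
69/6.1 = 11.311; 11.311^1.529 ≈ 40.82 mb.
P_c = 1010 − 40.82 = 969.18 ≈ 969 mb.

969 mb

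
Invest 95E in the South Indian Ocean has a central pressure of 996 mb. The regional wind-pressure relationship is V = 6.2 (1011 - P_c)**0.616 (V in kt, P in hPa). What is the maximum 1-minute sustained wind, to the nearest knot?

ΔP = 1011 − 996 = 15 mb.
15^0.616 ≈ 5.302.
V ≈ 6.2 × 5.302 ≈ 32.9 kt.

33 kt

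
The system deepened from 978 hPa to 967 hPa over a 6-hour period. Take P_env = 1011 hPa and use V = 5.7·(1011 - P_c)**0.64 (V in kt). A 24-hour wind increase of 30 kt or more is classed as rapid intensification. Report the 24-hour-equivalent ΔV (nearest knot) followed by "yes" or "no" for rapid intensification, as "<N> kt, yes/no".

V₁: ΔP = 33, V ≈ 5.7 × 33^0.64 ≈ 53.42 kt.
V₂: ΔP = 44, V ≈ 5.7 × 44^0.64 ≈ 64.22 kt.
ΔV over 6 h = 10.80 kt → 24 h equivalent = 10.80 × 24/6 ≈ 43.20 kt.
43 kt ≥ 30 kt ⇒ rapid intensification.

43 kt, yes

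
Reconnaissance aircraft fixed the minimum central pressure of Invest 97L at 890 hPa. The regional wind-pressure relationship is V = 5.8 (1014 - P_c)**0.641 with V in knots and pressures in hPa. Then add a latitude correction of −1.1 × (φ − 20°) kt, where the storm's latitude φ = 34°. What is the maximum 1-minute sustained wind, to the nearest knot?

ΔP = 1014 − 890 = 124 hPa.
124^0.641 ≈ 21.973.
V ≈ 5.8 × 21.973 ≈ 127.4 kt.
Latitude correction: −1.1 × (34 − 20) = -15.4 kt.
Corrected V ≈ 112 kt → 112 kt.

112 kt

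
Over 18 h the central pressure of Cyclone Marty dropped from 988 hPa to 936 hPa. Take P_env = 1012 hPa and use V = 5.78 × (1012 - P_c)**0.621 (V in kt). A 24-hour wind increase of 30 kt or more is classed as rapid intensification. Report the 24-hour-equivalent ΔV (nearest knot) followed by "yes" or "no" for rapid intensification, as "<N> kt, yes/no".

58 kt, yes

V₁: ΔP = 24, V ≈ 5.78 × 24^0.621 ≈ 41.59 kt.
V₂: ΔP = 76, V ≈ 5.78 × 76^0.621 ≈ 85.10 kt.
ΔV over 18 h = 43.51 kt → 24 h equivalent = 43.51 × 24/18 ≈ 58.01 kt.
58 kt ≥ 30 kt ⇒ rapid intensification.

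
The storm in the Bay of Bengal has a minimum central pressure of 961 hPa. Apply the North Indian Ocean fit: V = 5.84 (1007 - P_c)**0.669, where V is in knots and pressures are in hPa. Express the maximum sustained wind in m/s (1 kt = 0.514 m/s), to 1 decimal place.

38.9 m/s

ΔP = 1007 − 961 = 46 hPa.
V ≈ 5.84 × 46^0.669 = 5.84 × 12.953 ≈ 75.648 kt.
75.648 × 0.514 ≈ 38.88 m/s → 38.9 m/s.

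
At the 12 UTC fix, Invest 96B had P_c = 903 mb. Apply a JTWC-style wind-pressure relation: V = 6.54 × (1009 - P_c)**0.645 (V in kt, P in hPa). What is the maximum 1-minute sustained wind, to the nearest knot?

ΔP = 1009 − 903 = 106 mb.
106^0.645 ≈ 20.245.
V ≈ 6.54 × 20.245 ≈ 132.4 kt.

132 kt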